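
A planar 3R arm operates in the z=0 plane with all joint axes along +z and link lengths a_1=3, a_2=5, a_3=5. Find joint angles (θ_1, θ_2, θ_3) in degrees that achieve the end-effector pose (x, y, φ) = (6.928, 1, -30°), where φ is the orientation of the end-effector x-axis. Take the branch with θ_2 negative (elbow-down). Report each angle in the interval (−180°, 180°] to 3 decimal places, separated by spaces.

136.831 -120.002 -46.828

wrist centre = target − a_3·(cos φ, sin φ) = (2.5979, 3.5000)
cos θ_2 = (18.9989−3²−5²)/(2·3·5) = -0.5000; θ_2 = -120.0023° (elbow-down)
β = atan2(3.5000,2.5979) = 53.4154°; ψ = atan2(-4.3300,0.4998) = -83.4154°
θ_1 = β − ψ = 136.8307°
θ_3 = φ − θ_1 − θ_2 = -46.8284° (wrapped to (-180°,180°])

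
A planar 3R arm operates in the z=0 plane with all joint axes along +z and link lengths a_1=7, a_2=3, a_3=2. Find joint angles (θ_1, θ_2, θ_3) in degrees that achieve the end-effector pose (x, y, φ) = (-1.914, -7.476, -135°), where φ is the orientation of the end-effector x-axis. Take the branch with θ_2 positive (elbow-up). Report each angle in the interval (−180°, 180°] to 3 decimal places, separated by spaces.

-119.998 120.008 -135.010

wrist centre = target − a_3·(cos φ, sin φ) = (-0.4998, -6.0618)
cos θ_2 = (36.9950−7²−3²)/(2·7·3) = -0.5001; θ_2 = 120.0078° (elbow-up)
β = atan2(-6.0618,-0.4998) = -94.7133°; ψ = atan2(2.5979,5.4996) = 25.2847°
θ_1 = β − ψ = -119.9980°
θ_3 = φ − θ_1 − θ_2 = -135.0098° (wrapped to (-180°,180°])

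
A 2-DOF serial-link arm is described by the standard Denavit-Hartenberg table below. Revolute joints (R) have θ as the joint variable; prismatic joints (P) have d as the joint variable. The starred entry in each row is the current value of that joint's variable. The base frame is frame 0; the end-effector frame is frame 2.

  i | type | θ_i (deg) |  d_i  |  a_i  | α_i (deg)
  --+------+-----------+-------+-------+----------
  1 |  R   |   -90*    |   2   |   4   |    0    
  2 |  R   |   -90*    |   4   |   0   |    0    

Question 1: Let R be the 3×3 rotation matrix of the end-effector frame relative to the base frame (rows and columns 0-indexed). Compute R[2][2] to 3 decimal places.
End-effector z-axis (col 2 of R) = (0.0000,0.0000,1.0000)
R[2][2] = 1.0000

1.000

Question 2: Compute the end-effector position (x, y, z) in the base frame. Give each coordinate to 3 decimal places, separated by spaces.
after link 1: o_1 = (0.0000, -4.0000, 2.0000)
after link 2: o_2 = (0.0000, -4.0000, 6.0000)

0.000 -4.000 6.000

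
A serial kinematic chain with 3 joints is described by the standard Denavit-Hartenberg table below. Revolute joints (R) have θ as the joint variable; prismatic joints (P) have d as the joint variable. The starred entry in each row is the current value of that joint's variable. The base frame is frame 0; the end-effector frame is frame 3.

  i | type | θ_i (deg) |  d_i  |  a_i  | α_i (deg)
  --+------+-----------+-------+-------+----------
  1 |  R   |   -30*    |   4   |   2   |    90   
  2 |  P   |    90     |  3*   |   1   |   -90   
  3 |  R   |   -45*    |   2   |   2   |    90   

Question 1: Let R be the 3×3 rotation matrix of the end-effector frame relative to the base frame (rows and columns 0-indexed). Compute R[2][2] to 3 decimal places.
-0.707

End-effector z-axis (col 2 of R) = (-0.3536,-0.6124,-0.7071)
R[2][2] = -0.7071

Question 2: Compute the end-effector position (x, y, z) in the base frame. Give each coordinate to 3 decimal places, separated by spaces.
after link 1: o_1 = (1.7321, -1.0000, 4.0000)
after link 2: o_2 = (0.2321, -3.5981, 5.0000)
after link 3: o_3 = (-2.2071, -3.8228, 6.4142)

-2.207 -3.823 6.414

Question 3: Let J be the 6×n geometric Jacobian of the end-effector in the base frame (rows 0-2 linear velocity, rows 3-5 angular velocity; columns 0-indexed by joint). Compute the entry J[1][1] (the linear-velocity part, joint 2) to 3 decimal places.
prismatic axis z_1 = (-0.5000,-0.8660,0.0000)
J_v[:, 1] = z_1; J_ω[:, 1] = (0,0,0)
entry J[1][1] = -0.8660

-0.866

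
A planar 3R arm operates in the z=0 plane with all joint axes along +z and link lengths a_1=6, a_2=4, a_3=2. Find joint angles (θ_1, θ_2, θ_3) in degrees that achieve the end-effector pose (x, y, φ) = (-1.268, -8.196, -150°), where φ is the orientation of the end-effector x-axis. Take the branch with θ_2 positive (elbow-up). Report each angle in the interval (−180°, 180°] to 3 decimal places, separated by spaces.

wrist centre = target − a_3·(cos φ, sin φ) = (0.4641, -7.1960)
cos θ_2 = (51.9978−6²−4²)/(2·6·4) = -0.0000; θ_2 = 90.0027° (elbow-up)
β = atan2(-7.1960,0.4641) = -86.3103°; ψ = atan2(4.0000,5.9998) = 33.6909°
θ_1 = β − ψ = -120.0011°
θ_3 = φ − θ_1 − θ_2 = -120.0015° (wrapped to (-180°,180°])

-120.001 90.003 -120.002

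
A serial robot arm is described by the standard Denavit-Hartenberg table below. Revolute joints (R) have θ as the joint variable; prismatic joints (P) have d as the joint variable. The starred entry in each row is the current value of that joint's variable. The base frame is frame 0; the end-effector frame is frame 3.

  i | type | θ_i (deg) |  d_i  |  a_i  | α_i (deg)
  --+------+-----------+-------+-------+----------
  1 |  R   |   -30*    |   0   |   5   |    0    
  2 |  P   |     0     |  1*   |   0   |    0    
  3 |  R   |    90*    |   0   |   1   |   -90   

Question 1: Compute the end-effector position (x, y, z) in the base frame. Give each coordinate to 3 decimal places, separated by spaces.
after link 1: o_1 = (4.3301, -2.5000, 0.0000)
after link 2: o_2 = (4.3301, -2.5000, 1.0000)
after link 3: o_3 = (4.8301, -1.6340, 1.0000)

4.830 -1.634 1.000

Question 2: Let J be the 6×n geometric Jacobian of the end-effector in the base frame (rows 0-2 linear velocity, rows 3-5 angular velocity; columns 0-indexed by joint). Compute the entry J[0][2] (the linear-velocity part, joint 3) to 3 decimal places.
axis z_2 = (0.0000,0.0000,1.0000); lever o_n−o_2 = (0.5000,0.8660,0.0000)
cross product → J_v[:, 2] = (-0.8660,0.5000,0.0000)
J_ω[:, 2] = z_2
entry J[0][2] = -0.8660

-0.866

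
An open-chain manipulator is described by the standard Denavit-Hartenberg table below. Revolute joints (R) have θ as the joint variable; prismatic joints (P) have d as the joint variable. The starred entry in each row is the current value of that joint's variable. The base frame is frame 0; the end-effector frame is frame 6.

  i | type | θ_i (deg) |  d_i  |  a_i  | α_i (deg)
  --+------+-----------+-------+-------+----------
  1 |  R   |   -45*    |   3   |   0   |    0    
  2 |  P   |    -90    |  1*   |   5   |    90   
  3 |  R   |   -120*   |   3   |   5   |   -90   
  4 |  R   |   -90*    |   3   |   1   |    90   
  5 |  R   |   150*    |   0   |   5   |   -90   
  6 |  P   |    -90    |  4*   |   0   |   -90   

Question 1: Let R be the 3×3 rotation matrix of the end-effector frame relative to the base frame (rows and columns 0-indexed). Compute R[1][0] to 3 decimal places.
End-effector x-axis (col 0 of R) = (-0.3536,-0.3536,0.8660)
R[1][0] = -0.3536

-0.354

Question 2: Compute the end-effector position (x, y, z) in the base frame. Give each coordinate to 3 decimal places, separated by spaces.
after link 1: o_1 = (0.0000, 0.0000, 3.0000)
after link 2: o_2 = (-3.5355, -3.5355, 4.0000)
after link 3: o_3 = (-3.8891, 0.3536, -0.3301)
after link 4: o_4 = (-6.4333, -0.7765, -1.8301)
after link 5: o_5 = (-4.9024, -5.3693, -3.0801)
after link 6: o_6 = (-1.3668, -4.6621, -1.3481)

-1.367 -4.662 -1.348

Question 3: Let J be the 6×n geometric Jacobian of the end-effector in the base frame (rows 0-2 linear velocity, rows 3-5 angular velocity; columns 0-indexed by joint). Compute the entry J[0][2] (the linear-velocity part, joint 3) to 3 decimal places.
-3.782

axis z_2 = (-0.7071,0.7071,0.0000); lever o_n−o_2 = (2.1687,-1.1266,-5.3481)
cross product → J_v[:, 2] = (-3.7817,-3.7817,-0.7369)
J_ω[:, 2] = z_2
entry J[0][2] = -3.7817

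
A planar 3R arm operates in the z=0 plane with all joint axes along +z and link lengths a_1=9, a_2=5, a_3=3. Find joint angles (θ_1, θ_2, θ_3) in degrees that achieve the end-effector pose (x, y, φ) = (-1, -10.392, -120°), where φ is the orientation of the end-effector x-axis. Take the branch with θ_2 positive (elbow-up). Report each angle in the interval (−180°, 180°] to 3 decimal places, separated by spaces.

-120.000 120.003 -120.003

wrist centre = target − a_3·(cos φ, sin φ) = (0.5000, -7.7939)
cos θ_2 = (60.9952−9²−5²)/(2·9·5) = -0.5001; θ_2 = 120.0035° (elbow-up)
β = atan2(-7.7939,0.5000) = -86.3294°; ψ = atan2(4.3300,6.4997) = 33.6706°
θ_1 = β − ψ = -120.0000°
θ_3 = φ − θ_1 − θ_2 = -120.0035° (wrapped to (-180°,180°])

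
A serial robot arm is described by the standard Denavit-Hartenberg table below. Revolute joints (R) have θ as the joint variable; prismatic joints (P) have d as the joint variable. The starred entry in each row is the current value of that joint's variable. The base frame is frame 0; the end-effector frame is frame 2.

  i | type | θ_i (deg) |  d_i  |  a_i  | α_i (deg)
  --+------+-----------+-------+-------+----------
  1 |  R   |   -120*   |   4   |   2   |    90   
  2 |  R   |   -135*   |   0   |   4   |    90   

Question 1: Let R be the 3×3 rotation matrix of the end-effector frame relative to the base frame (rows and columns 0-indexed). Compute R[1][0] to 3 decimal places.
End-effector x-axis (col 0 of R) = (0.3536,0.6124,-0.7071)
R[1][0] = 0.6124

0.612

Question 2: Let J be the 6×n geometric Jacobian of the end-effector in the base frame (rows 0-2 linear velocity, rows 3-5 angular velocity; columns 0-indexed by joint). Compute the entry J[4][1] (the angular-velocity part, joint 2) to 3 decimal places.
axis z_1 = (-0.8660,0.5000,0.0000); lever o_n−o_1 = (1.4142,2.4495,-2.8284)
cross product → J_v[:, 1] = (-1.4142,-2.4495,-2.8284)
J_ω[:, 1] = z_1
entry J[4][1] = 0.5000

0.500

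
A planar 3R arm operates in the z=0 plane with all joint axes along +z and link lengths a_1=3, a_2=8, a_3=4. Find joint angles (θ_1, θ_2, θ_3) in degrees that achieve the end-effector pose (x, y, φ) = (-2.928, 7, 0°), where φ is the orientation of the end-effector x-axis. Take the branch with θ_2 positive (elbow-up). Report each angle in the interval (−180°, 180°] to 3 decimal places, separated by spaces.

wrist centre = target − a_3·(cos φ, sin φ) = (-6.9280, 7.0000)
cos θ_2 = (96.9972−3²−8²)/(2·3·8) = 0.4999; θ_2 = 60.0039° (elbow-up)
β = atan2(7.0000,-6.9280) = 134.7038°; ψ = atan2(6.9285,6.9995) = 44.7077°
θ_1 = β − ψ = 89.9961°
θ_3 = φ − θ_1 − θ_2 = -150.0000° (wrapped to (-180°,180°])

89.996 60.004 -150.000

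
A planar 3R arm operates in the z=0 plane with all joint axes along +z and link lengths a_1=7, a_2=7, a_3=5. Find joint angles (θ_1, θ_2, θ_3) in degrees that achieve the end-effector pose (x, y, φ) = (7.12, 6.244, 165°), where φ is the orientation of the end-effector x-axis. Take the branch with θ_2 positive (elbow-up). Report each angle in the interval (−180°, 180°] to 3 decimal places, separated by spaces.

0.000 45.001 119.999

wrist centre = target − a_3·(cos φ, sin φ) = (11.9496, 4.9499)
cos θ_2 = (167.2952−7²−7²)/(2·7·7) = 0.7071; θ_2 = 45.0011° (elbow-up)
β = atan2(4.9499,11.9496) = 22.5008°; ψ = atan2(4.9498,11.9497) = 22.5005°
θ_1 = β − ψ = 0.0003°
θ_3 = φ − θ_1 − θ_2 = 119.9986° (wrapped to (-180°,180°])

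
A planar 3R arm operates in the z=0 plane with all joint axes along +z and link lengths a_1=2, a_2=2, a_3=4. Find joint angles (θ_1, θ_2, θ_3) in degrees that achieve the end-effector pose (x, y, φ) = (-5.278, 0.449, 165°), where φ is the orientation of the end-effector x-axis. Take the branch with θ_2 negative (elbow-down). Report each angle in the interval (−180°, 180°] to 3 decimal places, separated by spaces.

wrist centre = target − a_3·(cos φ, sin φ) = (-1.4143, -0.5863)
cos θ_2 = (2.3440−2²−2²)/(2·2·2) = -0.7070; θ_2 = -134.9918° (elbow-down)
β = atan2(-0.5863,-1.4143) = -157.4843°; ψ = atan2(-1.4144,0.5860) = -67.4959°
θ_1 = β − ψ = -89.9884°
θ_3 = φ − θ_1 − θ_2 = 29.9802° (wrapped to (-180°,180°])

-89.988 -134.992 29.980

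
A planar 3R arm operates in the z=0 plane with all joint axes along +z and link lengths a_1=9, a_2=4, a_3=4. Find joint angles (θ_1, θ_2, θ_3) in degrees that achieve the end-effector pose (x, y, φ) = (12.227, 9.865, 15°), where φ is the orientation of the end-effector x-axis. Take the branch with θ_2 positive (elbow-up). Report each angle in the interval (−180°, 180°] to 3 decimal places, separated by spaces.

wrist centre = target − a_3·(cos φ, sin φ) = (8.3633, 8.8297)
cos θ_2 = (147.9088−9²−4²)/(2·9·4) = 0.7071; θ_2 = 45.0033° (elbow-up)
β = atan2(8.8297,8.3633) = 46.5540°; ψ = atan2(2.8286,11.8283) = 13.4490°
θ_1 = β − ψ = 33.1050°
θ_3 = φ − θ_1 − θ_2 = -63.1083° (wrapped to (-180°,180°])

33.105 45.003 -63.108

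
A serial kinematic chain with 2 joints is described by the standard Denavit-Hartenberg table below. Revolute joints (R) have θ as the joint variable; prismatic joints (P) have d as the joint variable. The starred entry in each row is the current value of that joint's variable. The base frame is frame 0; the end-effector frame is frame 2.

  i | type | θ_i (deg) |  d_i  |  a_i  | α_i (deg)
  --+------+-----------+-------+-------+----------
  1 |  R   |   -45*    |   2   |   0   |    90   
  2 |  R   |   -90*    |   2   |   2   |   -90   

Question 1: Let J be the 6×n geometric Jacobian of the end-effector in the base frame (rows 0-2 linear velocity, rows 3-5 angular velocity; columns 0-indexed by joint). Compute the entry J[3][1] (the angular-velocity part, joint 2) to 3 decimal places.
axis z_1 = (-0.7071,-0.7071,0.0000); lever o_n−o_1 = (-1.4142,-1.4142,-2.0000)
cross product → J_v[:, 1] = (1.4142,-1.4142,0.0000)
J_ω[:, 1] = z_1
entry J[3][1] = -0.7071

-0.707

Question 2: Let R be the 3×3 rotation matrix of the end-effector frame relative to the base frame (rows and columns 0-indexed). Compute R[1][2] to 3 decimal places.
End-effector z-axis (col 2 of R) = (0.7071,-0.7071,0.0000)
R[1][2] = -0.7071

-0.707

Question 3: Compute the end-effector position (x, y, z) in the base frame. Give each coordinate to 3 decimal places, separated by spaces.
-1.414 -1.414 0.000

after link 1: o_1 = (0.0000, 0.0000, 2.0000)
after link 2: o_2 = (-1.4142, -1.4142, 0.0000)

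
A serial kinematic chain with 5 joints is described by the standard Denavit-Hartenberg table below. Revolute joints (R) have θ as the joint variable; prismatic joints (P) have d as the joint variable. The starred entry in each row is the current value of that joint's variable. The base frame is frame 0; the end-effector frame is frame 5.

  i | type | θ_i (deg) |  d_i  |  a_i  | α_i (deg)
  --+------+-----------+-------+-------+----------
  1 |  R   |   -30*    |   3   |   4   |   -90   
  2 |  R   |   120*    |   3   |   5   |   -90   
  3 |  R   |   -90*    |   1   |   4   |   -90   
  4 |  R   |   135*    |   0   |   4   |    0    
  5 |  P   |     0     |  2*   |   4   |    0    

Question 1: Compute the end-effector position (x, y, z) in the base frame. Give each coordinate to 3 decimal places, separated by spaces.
4.597 -1.103 -5.391

after link 1: o_1 = (3.4641, -2.0000, 3.0000)
after link 2: o_2 = (2.7990, 1.8481, -1.3301)
after link 3: o_3 = (4.0490, 5.7452, -0.8301)
after link 4: o_4 = (4.7561, 2.0710, -2.2443)
after link 5: o_5 = (4.5972, -1.1033, -5.3906)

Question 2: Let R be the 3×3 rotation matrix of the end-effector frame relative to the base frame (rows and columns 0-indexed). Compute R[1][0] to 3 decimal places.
-0.919

End-effector x-axis (col 0 of R) = (0.1768,-0.9186,-0.3536)
R[1][0] = -0.9186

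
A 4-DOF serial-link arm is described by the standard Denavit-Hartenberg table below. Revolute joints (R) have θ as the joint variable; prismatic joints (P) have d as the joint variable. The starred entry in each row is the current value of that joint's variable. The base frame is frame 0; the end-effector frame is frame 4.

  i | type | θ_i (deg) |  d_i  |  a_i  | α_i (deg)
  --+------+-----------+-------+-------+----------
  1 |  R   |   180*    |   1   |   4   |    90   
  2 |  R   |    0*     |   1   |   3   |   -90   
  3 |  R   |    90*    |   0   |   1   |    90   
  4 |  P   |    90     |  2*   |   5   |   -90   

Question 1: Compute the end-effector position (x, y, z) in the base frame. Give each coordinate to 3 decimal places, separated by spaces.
-9.000 0.000 6.000

after link 1: o_1 = (-4.0000, 0.0000, 1.0000)
after link 2: o_2 = (-7.0000, 1.0000, 1.0000)
after link 3: o_3 = (-7.0000, 0.0000, 1.0000)
after link 4: o_4 = (-9.0000, 0.0000, 6.0000)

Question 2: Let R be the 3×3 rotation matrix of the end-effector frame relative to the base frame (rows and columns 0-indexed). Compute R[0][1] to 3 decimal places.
1.000

End-effector y-axis (col 1 of R) = (1.0000,-0.0000,-0.0000)
R[0][1] = 1.0000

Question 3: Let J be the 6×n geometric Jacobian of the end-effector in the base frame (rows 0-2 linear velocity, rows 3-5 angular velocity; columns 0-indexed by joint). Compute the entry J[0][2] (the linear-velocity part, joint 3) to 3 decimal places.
axis z_2 = (0.0000,0.0000,1.0000); lever o_n−o_2 = (-2.0000,-1.0000,5.0000)
cross product → J_v[:, 2] = (1.0000,-2.0000,0.0000)
J_ω[:, 2] = z_2
entry J[0][2] = 1.0000

1.000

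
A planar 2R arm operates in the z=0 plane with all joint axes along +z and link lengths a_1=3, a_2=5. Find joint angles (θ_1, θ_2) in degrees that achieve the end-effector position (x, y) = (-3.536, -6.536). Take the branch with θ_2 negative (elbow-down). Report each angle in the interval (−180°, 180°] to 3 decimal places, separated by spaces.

cos θ_2 = (55.2226−3²−5²)/(2·3·5) = 0.7074; θ_2 = -44.9746° (elbow-down)
β = atan2(-6.5360,-3.5360) = -118.4136°; ψ = atan2(-3.5340,6.5371) = -28.3957°
θ_1 = β − ψ = -90.0178°

-90.018 -44.975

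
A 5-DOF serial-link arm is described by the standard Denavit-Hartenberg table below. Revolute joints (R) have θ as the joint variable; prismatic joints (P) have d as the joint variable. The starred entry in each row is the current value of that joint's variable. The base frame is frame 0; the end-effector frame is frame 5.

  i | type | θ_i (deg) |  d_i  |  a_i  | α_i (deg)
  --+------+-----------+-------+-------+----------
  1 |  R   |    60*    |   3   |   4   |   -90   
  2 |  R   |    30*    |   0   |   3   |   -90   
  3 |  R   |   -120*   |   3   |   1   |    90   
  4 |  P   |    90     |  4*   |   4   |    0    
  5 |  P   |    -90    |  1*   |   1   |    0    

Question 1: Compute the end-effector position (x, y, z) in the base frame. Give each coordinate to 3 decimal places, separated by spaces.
after link 1: o_1 = (2.0000, 3.4641, 3.0000)
after link 2: o_2 = (3.2990, 5.7141, 1.5000)
after link 3: o_3 = (1.5825, 4.4731, -0.8481)
after link 4: o_4 = (0.8146, -0.8571, -2.5801)
after link 5: o_5 = (-0.0939, -1.6986, -1.8971)

-0.094 -1.699 -1.897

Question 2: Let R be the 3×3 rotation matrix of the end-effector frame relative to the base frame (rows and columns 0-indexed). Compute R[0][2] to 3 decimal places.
0.058

End-effector z-axis (col 2 of R) = (0.0580,-0.8995,0.4330)
R[0][2] = 0.0580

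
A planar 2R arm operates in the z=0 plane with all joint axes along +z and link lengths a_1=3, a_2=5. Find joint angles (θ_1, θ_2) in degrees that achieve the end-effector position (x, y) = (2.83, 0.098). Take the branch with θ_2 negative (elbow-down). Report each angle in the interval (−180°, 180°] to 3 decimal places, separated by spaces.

cos θ_2 = (8.0185−3²−5²)/(2·3·5) = -0.8660; θ_2 = -150.0028° (elbow-down)
β = atan2(0.0980,2.8300) = 1.9833°; ψ = atan2(-2.4998,-1.3302) = -118.0194°
θ_1 = β − ψ = 120.0027°

120.003 -150.003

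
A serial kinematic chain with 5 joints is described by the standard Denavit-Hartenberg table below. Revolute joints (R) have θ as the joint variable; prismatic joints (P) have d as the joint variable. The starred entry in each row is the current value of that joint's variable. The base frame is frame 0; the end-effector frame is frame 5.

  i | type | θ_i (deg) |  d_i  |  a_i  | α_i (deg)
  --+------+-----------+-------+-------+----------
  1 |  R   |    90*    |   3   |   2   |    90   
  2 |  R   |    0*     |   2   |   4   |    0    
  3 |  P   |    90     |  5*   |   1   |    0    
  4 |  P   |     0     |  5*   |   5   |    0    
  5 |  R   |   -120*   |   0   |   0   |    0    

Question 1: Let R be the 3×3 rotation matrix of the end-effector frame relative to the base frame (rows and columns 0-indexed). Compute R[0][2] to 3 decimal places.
1.000

End-effector z-axis (col 2 of R) = (1.0000,-0.0000,0.0000)
R[0][2] = 1.0000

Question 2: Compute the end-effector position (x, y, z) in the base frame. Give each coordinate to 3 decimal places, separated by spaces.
12.000 6.000 9.000

after link 1: o_1 = (0.0000, 2.0000, 3.0000)
after link 2: o_2 = (2.0000, 6.0000, 3.0000)
after link 3: o_3 = (7.0000, 6.0000, 4.0000)
after link 4: o_4 = (12.0000, 6.0000, 9.0000)
after link 5: o_5 = (12.0000, 6.0000, 9.0000)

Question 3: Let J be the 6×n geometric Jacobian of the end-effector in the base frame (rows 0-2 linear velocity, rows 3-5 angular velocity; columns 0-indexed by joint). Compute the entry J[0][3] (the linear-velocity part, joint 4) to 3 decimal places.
1.000

prismatic axis z_3 = (1.0000,-0.0000,0.0000)
J_v[:, 3] = z_3; J_ω[:, 3] = (0,0,0)
entry J[0][3] = 1.0000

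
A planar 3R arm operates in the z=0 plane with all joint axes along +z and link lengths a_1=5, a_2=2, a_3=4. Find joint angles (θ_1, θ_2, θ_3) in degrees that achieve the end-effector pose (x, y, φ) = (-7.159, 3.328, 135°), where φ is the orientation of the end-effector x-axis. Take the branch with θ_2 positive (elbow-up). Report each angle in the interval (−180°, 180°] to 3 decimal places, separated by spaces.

wrist centre = target − a_3·(cos φ, sin φ) = (-4.3306, 0.4996)
cos θ_2 = (19.0034−5²−2²)/(2·5·2) = -0.4998; θ_2 = 119.9886° (elbow-up)
β = atan2(0.4996,-4.3306) = 173.4195°; ψ = atan2(1.7322,4.0003) = 23.4138°
θ_1 = β − ψ = 150.0057°
θ_3 = φ − θ_1 − θ_2 = -134.9943° (wrapped to (-180°,180°])

150.006 119.989 -134.994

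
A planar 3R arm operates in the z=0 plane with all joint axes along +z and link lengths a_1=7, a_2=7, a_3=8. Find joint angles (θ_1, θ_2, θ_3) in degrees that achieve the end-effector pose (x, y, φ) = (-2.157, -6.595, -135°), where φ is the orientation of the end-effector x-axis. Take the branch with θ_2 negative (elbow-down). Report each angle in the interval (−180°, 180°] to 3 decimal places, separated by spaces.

59.995 -150.000 -44.994

wrist centre = target − a_3·(cos φ, sin φ) = (3.4999, -0.9381)
cos θ_2 = (13.1291−7²−7²)/(2·7·7) = -0.8660; θ_2 = -150.0005° (elbow-down)
β = atan2(-0.9381,3.4999) = -15.0055°; ψ = atan2(-3.4999,0.9378) = -75.0002°
θ_1 = β − ψ = 59.9947°
θ_3 = φ − θ_1 − θ_2 = -44.9942° (wrapped to (-180°,180°])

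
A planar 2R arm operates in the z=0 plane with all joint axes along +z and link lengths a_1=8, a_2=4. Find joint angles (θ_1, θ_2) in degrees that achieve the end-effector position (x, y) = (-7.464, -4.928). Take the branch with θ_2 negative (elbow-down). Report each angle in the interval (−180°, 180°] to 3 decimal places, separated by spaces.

-120.000 -90.003

cos θ_2 = (79.9965−8²−4²)/(2·8·4) = -0.0001; θ_2 = -90.0032° (elbow-down)
β = atan2(-4.9280,-7.4640) = -146.5658°; ψ = atan2(-4.0000,7.9998) = -26.5657°
θ_1 = β − ψ = -120.0001°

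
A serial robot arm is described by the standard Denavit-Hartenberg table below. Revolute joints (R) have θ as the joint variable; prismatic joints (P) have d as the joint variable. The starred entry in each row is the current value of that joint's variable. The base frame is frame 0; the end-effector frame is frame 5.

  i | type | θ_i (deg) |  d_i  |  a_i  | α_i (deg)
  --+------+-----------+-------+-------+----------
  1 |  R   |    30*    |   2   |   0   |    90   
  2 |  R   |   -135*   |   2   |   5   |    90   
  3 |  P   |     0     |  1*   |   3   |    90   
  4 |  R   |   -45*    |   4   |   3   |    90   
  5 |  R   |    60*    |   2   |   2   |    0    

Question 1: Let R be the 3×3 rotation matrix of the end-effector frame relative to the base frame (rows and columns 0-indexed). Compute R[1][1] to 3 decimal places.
0.433

End-effector y-axis (col 1 of R) = (-0.2500,0.4330,0.8660)
R[1][1] = 0.4330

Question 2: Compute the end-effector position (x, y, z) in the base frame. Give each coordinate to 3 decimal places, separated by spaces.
after link 1: o_1 = (0.0000, 0.0000, 2.0000)
after link 2: o_2 = (-2.0619, -3.4998, -1.5355)
after link 3: o_3 = (-4.5114, -4.9140, -2.9497)
after link 4: o_4 = (-6.5114, -1.4499, -5.9497)
after link 5: o_5 = (-5.6453, 1.0501, -6.9497)

-5.645 1.050 -6.950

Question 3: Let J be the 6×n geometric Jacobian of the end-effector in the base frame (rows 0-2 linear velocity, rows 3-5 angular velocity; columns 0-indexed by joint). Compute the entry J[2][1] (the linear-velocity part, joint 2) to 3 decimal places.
axis z_1 = (0.5000,-0.8660,0.0000); lever o_n−o_1 = (-5.6453,1.0501,-8.9497)
cross product → J_v[:, 1] = (7.7507,4.4749,-4.3640)
J_ω[:, 1] = z_1
entry J[2][1] = -4.3640

-4.364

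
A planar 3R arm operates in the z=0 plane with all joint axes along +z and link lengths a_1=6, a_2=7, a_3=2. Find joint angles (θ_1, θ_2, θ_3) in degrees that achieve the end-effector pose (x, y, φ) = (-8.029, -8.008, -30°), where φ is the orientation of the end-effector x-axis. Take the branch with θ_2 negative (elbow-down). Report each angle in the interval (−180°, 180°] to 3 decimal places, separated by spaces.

-119.995 -45.007 135.001

wrist centre = target − a_3·(cos φ, sin φ) = (-9.7611, -7.0080)
cos θ_2 = (144.3902−6²−7²)/(2·6·7) = 0.7070; θ_2 = -45.0066° (elbow-down)
β = atan2(-7.0080,-9.7611) = -144.3233°; ψ = atan2(-4.9503,10.9492) = -24.3285°
θ_1 = β − ψ = -119.9948°
θ_3 = φ − θ_1 − θ_2 = 135.0013° (wrapped to (-180°,180°])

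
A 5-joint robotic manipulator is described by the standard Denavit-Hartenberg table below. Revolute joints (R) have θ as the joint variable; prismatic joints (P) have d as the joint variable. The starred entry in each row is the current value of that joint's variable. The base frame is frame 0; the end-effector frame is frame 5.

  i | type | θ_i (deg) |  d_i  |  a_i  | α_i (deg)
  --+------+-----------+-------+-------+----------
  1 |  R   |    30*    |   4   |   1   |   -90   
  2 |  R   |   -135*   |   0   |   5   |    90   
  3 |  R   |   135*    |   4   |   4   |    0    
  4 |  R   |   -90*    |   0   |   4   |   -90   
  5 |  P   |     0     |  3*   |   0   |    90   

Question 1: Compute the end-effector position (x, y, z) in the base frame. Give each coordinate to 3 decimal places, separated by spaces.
-7.235 4.804 3.207

after link 1: o_1 = (0.8660, 0.5000, 4.0000)
after link 2: o_2 = (-2.1958, -1.2678, 7.5355)
after link 3: o_3 = (-4.3275, 0.7675, 2.7071)
after link 4: o_4 = (-7.4738, 2.2170, 4.7071)
after link 5: o_5 = (-7.2354, 4.8041, 3.2071)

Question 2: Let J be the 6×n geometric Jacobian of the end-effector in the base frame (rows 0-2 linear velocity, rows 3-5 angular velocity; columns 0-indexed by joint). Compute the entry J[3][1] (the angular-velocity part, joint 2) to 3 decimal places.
axis z_1 = (-0.5000,0.8660,0.0000); lever o_n−o_1 = (-8.1014,4.3041,-0.7929)
cross product → J_v[:, 1] = (-0.6867,-0.3964,4.8640)
J_ω[:, 1] = z_1
entry J[3][1] = -0.5000

-0.500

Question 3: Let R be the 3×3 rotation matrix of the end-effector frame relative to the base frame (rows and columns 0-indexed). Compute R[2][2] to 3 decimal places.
End-effector z-axis (col 2 of R) = (-0.6124,-0.3536,-0.7071)
R[2][2] = -0.7071

-0.707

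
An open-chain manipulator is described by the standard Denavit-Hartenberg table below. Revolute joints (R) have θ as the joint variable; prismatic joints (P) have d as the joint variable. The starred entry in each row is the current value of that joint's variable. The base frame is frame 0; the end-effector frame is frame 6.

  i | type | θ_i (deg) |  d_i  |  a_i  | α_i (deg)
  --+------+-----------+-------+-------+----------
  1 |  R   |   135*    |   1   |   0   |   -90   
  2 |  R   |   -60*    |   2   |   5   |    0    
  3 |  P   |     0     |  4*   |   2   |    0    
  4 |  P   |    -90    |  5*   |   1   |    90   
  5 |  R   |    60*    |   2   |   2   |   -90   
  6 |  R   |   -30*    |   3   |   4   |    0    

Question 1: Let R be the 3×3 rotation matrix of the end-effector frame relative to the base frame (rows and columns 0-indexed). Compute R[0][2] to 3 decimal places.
-0.884

End-effector z-axis (col 2 of R) = (-0.8839,0.1768,-0.4330)
R[0][2] = -0.8839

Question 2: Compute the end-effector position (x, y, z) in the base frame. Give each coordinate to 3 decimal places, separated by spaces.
after link 1: o_1 = (0.0000, 0.0000, 1.0000)
after link 2: o_2 = (-3.1820, 0.3536, 5.3301)
after link 3: o_3 = (-6.7175, -1.7678, 7.0622)
after link 4: o_4 = (-9.6407, -5.9157, 7.5622)
after link 5: o_5 = (-9.5459, -8.4599, 6.3301)
after link 6: o_6 = (-12.5511, -11.8187, 4.1651)

-12.551 -11.819 4.165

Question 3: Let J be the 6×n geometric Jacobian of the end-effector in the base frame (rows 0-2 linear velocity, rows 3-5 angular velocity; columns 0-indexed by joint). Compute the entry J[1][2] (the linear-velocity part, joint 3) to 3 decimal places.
-0.707

prismatic axis z_2 = (-0.7071,-0.7071,0.0000)
J_v[:, 2] = z_2; J_ω[:, 2] = (0,0,0)
entry J[1][2] = -0.7071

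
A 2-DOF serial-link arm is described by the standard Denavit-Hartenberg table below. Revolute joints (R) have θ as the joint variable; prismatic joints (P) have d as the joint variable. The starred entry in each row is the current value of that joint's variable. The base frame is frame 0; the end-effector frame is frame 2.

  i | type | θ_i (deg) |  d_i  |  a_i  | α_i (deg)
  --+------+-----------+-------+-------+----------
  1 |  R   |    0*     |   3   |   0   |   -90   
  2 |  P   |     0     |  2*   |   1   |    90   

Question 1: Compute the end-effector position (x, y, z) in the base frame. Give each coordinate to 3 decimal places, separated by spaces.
after link 1: o_1 = (0.0000, 0.0000, 3.0000)
after link 2: o_2 = (1.0000, 2.0000, 3.0000)

1.000 2.000 3.000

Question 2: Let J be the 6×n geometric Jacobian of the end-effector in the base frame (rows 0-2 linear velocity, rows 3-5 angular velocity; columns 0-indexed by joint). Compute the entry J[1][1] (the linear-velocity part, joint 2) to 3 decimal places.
1.000

prismatic axis z_1 = (0.0000,1.0000,0.0000)
J_v[:, 1] = z_1; J_ω[:, 1] = (0,0,0)
entry J[1][1] = 1.0000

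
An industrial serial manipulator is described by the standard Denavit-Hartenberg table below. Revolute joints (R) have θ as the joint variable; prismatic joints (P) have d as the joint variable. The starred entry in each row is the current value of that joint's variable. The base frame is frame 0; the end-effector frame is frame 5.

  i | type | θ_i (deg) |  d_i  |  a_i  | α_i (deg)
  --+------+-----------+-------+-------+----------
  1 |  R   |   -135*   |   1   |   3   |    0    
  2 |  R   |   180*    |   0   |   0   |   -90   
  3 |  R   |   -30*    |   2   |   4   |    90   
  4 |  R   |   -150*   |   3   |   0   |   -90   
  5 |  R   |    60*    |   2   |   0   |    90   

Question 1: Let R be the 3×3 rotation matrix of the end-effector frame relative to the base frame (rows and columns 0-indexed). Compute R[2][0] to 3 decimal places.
-0.967

End-effector x-axis (col 0 of R) = (0.2178,-0.1358,-0.9665)
R[2][0] = -0.9665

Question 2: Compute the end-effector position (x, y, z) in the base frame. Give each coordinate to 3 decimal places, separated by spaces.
-0.310 0.069 6.098

after link 1: o_1 = (-2.1213, -2.1213, 1.0000)
after link 2: o_2 = (-2.1213, -2.1213, 1.0000)
after link 3: o_3 = (-1.0860, 1.7424, 3.0000)
after link 4: o_4 = (-2.1467, 0.6817, 5.5981)
after link 5: o_5 = (-0.3096, 0.0694, 6.0981)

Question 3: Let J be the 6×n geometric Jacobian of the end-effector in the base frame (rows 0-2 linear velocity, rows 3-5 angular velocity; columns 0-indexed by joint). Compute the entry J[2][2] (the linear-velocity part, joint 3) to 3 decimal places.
axis z_2 = (-0.7071,0.7071,0.0000); lever o_n−o_2 = (1.8117,2.1907,5.0981)
cross product → J_v[:, 2] = (3.6049,3.6049,-2.8301)
J_ω[:, 2] = z_2
entry J[2][2] = -2.8301

-2.830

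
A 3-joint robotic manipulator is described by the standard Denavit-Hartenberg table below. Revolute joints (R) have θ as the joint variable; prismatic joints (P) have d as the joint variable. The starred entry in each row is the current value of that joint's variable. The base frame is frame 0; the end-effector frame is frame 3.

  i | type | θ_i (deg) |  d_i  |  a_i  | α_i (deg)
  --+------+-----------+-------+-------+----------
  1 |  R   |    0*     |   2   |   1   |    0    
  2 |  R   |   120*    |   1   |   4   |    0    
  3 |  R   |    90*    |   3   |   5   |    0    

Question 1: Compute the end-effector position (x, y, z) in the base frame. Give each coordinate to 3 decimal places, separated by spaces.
-5.330 0.964 6.000

after link 1: o_1 = (1.0000, 0.0000, 2.0000)
after link 2: o_2 = (-1.0000, 3.4641, 3.0000)
after link 3: o_3 = (-5.3301, 0.9641, 6.0000)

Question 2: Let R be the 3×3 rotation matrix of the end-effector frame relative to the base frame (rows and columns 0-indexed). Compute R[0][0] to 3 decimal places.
End-effector x-axis (col 0 of R) = (-0.8660,-0.5000,0.0000)
R[0][0] = -0.8660

-0.866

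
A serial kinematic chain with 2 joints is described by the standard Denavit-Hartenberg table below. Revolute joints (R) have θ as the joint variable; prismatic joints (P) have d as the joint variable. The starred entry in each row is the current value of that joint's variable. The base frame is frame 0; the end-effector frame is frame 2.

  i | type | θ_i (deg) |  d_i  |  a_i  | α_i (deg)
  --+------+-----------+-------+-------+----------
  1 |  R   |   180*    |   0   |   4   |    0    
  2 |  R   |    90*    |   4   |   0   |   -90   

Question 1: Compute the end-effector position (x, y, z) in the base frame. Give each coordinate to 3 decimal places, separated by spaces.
-4.000 0.000 4.000

after link 1: o_1 = (-4.0000, 0.0000, 0.0000)
after link 2: o_2 = (-4.0000, 0.0000, 4.0000)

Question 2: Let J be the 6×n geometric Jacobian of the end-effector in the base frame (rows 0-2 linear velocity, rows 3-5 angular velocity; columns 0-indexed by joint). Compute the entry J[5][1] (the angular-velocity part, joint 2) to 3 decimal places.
1.000

axis z_1 = (0.0000,0.0000,1.0000); lever o_n−o_1 = (0.0000,0.0000,4.0000)
cross product → J_v[:, 1] = (0.0000,0.0000,0.0000)
J_ω[:, 1] = z_1
entry J[5][1] = 1.0000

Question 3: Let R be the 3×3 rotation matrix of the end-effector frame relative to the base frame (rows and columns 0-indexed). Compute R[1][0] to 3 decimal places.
End-effector x-axis (col 0 of R) = (-0.0000,-1.0000,0.0000)
R[1][0] = -1.0000

-1.000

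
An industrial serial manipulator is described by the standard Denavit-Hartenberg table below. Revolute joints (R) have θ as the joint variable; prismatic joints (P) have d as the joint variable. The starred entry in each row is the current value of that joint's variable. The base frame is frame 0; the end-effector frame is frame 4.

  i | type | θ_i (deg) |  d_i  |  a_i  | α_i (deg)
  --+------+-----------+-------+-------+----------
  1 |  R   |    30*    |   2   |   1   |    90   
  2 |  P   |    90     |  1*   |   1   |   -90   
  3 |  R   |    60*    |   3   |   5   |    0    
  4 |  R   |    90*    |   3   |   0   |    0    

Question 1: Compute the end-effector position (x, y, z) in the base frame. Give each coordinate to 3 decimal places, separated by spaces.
after link 1: o_1 = (0.8660, 0.5000, 2.0000)
after link 2: o_2 = (1.3660, -0.3660, 3.0000)
after link 3: o_3 = (-3.3971, 1.8840, 5.5000)
after link 4: o_4 = (-5.9952, 0.3840, 5.5000)

-5.995 0.384 5.500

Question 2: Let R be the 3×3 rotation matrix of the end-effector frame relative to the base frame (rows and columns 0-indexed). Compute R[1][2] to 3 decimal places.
-0.500

End-effector z-axis (col 2 of R) = (-0.8660,-0.5000,0.0000)
R[1][2] = -0.5000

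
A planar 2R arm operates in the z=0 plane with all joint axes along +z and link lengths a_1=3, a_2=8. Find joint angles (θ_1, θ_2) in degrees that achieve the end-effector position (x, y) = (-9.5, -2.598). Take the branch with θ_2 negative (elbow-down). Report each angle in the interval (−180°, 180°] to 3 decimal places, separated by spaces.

cos θ_2 = (96.9996−3²−8²)/(2·3·8) = 0.5000; θ_2 = -60.0005° (elbow-down)
β = atan2(-2.5980,-9.5000) = -164.7051°; ψ = atan2(-6.9282,6.9999) = -44.7051°
θ_1 = β − ψ = -120.0000°

-120.000 -60.001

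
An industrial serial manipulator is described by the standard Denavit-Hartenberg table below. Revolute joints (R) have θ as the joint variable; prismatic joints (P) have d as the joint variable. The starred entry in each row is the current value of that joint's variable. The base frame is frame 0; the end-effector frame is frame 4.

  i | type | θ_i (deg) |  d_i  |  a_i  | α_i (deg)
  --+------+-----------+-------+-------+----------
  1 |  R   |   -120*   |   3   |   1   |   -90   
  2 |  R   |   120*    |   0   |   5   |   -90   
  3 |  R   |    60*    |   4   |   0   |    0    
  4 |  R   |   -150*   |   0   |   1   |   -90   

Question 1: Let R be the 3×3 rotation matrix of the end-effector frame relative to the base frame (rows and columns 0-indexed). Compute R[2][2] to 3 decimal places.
End-effector z-axis (col 2 of R) = (0.2500,0.4330,-0.8660)
R[2][2] = -0.8660

-0.866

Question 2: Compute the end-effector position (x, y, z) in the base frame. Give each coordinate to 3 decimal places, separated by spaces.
3.348 3.799 0.670

after link 1: o_1 = (-0.5000, -0.8660, 3.0000)
after link 2: o_2 = (0.7500, 1.2990, -1.3301)
after link 3: o_3 = (2.4821, 4.2990, 0.6699)
after link 4: o_4 = (3.3481, 3.7990, 0.6699)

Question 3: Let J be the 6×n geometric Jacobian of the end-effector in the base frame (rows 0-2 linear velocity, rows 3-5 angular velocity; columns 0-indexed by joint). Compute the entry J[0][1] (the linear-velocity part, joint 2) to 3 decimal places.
1.165

axis z_1 = (0.8660,-0.5000,0.0000); lever o_n−o_1 = (3.8481,4.6651,-2.3301)
cross product → J_v[:, 1] = (1.1651,2.0179,5.9641)
J_ω[:, 1] = z_1
entry J[0][1] = 1.1651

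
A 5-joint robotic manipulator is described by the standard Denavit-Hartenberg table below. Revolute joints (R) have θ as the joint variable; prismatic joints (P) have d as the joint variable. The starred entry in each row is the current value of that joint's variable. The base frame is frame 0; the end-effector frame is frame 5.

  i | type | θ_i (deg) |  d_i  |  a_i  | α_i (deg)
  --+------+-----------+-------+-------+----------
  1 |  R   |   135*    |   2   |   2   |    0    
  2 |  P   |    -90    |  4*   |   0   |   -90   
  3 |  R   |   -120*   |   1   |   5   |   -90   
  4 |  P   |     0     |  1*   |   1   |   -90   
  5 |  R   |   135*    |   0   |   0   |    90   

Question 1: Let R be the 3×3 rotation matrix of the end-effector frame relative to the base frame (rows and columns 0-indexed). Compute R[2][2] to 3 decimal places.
End-effector z-axis (col 2 of R) = (-0.6830,-0.6830,0.2588)
R[2][2] = 0.2588

0.259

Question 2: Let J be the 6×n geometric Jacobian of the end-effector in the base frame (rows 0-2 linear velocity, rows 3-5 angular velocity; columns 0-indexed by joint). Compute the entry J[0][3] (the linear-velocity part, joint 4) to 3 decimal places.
0.612

prismatic axis z_3 = (0.6124,0.6124,0.5000)
J_v[:, 3] = z_3; J_ω[:, 3] = (0,0,0)
entry J[0][3] = 0.6124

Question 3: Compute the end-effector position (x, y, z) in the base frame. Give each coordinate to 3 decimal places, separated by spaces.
-3.630 0.612 11.696

after link 1: o_1 = (-1.4142, 1.4142, 2.0000)
after link 2: o_2 = (-1.4142, 1.4142, 6.0000)
after link 3: o_3 = (-3.8891, 0.3536, 10.3301)
after link 4: o_4 = (-3.6303, 0.6124, 11.6962)
after link 5: o_5 = (-3.6303, 0.6124, 11.6962)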